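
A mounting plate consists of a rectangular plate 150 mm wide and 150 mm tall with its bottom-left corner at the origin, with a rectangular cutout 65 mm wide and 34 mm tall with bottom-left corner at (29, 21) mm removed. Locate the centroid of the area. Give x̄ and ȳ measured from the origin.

plate: A = 150 × 150 = 22500.00, centroid at (75.00, 75.00).
hole: A = −(65 × 34) = -2210.00, centroid at (61.50, 38.00).
ΣA = 20290.00 mm²
ΣAx̄ = (22500.00)(75.00) + (-2210.00)(61.50) = 1551585.00 mm³
ΣAȳ = (22500.00)(75.00) + (-2210.00)(38.00) = 1603520.00 mm³
x̄ = 1551585.00 / 20290.00 = 76.47 mm
ȳ = 1603520.00 / 20290.00 = 79.03 mm

x̄ = 76.47 mm, ȳ = 79.03 mm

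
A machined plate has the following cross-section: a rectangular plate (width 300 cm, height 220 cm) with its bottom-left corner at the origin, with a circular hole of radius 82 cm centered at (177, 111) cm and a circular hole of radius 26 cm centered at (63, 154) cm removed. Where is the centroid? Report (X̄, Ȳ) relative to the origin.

plate: A = 300 × 220 = 66000.00, centroid at (150.00, 110.00).
hole 1: A = −π·82² = -21124.07, centroid at (177.00, 111.00).
hole 2: A = −π·26² = -2123.72, centroid at (63.00, 154.00).
ΣA = 42752.21 cm²
ΣAX̄ = (66000.00)(150.00) + (-21124.07)(177.00) + (-2123.72)(63.00) = 6027245.64 cm³
ΣAȲ = (66000.00)(110.00) + (-21124.07)(111.00) + (-2123.72)(154.00) = 4588175.98 cm³
X̄ = 6027245.64 / 42752.21 = 140.98 cm
Ȳ = 4588175.98 / 42752.21 = 107.32 cm

X̄ = 140.98 cm, Ȳ = 107.32 cm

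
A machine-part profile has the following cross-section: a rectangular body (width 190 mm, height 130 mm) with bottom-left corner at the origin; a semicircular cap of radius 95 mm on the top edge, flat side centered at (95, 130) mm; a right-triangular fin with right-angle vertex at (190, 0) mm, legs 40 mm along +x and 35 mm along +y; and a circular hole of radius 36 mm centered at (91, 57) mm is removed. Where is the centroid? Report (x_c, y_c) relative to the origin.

x_c = 97.59 mm, y_c = 106.92 mm

rectangular body: A = 190 × 130 = 24700.00, centroid at (95.00, 65.00).
semicircular top: A = ½π·95² = 14176.44, centroid at (95.00, 170.32).
triangular fin: A = ½·40·35 = 700.00, centroid at (203.33, 11.67).
hole: A = −π·36² = -4071.50, centroid at (91.00, 57.00).
ΣA = 35504.93 mm²
ΣAx_c = (24700.00)(95.00) + (14176.44)(95.00) + (700.00)(203.33) + (-4071.50)(91.00) = 3465087.96 mm³
ΣAy_c = (24700.00)(65.00) + (14176.44)(170.32) + (700.00)(11.67) + (-4071.50)(57.00) = 3796111.06 mm³
x_c = 3465087.96 / 35504.93 = 97.59 mm
y_c = 3796111.06 / 35504.93 = 106.92 mm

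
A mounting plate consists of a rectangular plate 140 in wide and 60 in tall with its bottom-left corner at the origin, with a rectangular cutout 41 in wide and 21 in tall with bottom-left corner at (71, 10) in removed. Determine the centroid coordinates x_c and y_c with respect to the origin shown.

Part | A | x̄ᵢ | ȳᵢ | A·x̄ᵢ | A·ȳᵢ
plate | 8400.00 | 70.00 | 30.00 | 588000.00 | 252000.00
hole | -861.00 | 91.50 | 20.50 | -78781.50 | -17650.50
Σ | 7539.00 |  |  | 509218.50 | 234349.50
x_c = 509218.50 / 7539.00 = 67.54 in
y_c = 234349.50 / 7539.00 = 31.08 in

x_c = 67.54 in, y_c = 31.08 in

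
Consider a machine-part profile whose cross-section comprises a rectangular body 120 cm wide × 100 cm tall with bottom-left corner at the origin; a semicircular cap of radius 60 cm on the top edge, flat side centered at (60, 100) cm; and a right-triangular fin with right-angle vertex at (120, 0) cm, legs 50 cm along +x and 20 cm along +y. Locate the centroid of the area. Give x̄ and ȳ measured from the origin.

rectangular body: A = 120 × 100 = 12000.00, centroid at (60.00, 50.00).
semicircular top: A = ½π·60² = 5654.87, centroid at (60.00, 125.46).
triangular fin: A = ½·50·20 = 500.00, centroid at (136.67, 6.67).
ΣA = 18154.87 cm²
ΣAx̄ = (12000.00)(60.00) + (5654.87)(60.00) + (500.00)(136.67) = 1127625.34 cm³
ΣAȳ = (12000.00)(50.00) + (5654.87)(125.46) + (500.00)(6.67) = 1312820.01 cm³
x̄ = 1127625.34 / 18154.87 = 62.11 cm
ȳ = 1312820.01 / 18154.87 = 72.31 cm

x̄ = 62.11 cm, ȳ = 72.31 cm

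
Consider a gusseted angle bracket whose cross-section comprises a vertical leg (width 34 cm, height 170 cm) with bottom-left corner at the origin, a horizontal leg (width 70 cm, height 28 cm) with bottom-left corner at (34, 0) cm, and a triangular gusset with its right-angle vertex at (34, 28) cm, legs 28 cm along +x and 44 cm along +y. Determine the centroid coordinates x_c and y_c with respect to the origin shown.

Part | A | x̄ᵢ | ȳᵢ | A·x̄ᵢ | A·ȳᵢ
vertical leg | 5780.00 | 17.00 | 85.00 | 98260.00 | 491300.00
horizontal leg | 1960.00 | 69.00 | 14.00 | 135240.00 | 27440.00
gusset | 616.00 | 43.33 | 42.67 | 26693.33 | 26282.67
Σ | 8356.00 |  |  | 260193.33 | 545022.67
x_c = 260193.33 / 8356.00 = 31.14 cm
y_c = 545022.67 / 8356.00 = 65.23 cm

x_c = 31.14 cm, y_c = 65.23 cm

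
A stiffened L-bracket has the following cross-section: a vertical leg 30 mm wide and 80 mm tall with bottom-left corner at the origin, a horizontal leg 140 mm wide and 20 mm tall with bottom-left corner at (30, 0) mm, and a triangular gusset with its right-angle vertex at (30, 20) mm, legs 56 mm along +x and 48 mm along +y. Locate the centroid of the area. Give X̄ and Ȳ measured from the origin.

X̄ = 58.28 mm, Ȳ = 26.34 mm

vertical leg: A = 30 × 80 = 2400.00, centroid at (15.00, 40.00).
horizontal leg: A = 140 × 20 = 2800.00, centroid at (100.00, 10.00).
gusset: A = ½·56·48 = 1344.00, centroid at (48.67, 36.00).
ΣA = 6544.00 mm², ΣAX̄ = 381408.00 mm³, ΣAȲ = 172384.00 mm³.
X̄ = 381408.00/6544.00 = 58.28 mm; Ȳ = 172384.00/6544.00 = 26.34 mm.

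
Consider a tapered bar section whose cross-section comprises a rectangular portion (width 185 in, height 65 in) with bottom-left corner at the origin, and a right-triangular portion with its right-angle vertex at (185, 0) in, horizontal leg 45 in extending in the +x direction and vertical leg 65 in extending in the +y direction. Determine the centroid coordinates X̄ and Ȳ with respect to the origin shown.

X̄ = 104.16 in, Ȳ = 31.33 in

Part | A | x̄ᵢ | ȳᵢ | A·x̄ᵢ | A·ȳᵢ
rectangular portion | 12025.00 | 92.50 | 32.50 | 1112312.50 | 390812.50
triangular portion | 1462.50 | 200.00 | 21.67 | 292500.00 | 31687.50
Σ | 13487.50 |  |  | 1404812.50 | 422500.00
X̄ = 1404812.50 / 13487.50 = 104.16 in
Ȳ = 422500.00 / 13487.50 = 31.33 in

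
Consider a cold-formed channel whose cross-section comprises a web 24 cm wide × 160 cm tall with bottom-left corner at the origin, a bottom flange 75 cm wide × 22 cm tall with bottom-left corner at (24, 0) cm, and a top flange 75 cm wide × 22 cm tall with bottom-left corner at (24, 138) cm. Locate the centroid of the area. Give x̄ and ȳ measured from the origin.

web: A = 24 × 160 = 3840.00, centroid at (12.00, 80.00).
bottom flange: A = 75 × 22 = 1650.00, centroid at (61.50, 11.00).
top flange: A = 75 × 22 = 1650.00, centroid at (61.50, 149.00).
ΣA = 7140.00 cm², ΣAx̄ = 249030.00 cm³, ΣAȳ = 571200.00 cm³.
x̄ = 249030.00/7140.00 = 34.88 cm; ȳ = 571200.00/7140.00 = 80.00 cm.

x̄ = 34.88 cm, ȳ = 80.00 cm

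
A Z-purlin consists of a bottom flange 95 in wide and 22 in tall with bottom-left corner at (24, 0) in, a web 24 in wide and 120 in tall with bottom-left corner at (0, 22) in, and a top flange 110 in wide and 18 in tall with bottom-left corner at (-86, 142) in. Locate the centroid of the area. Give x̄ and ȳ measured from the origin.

bottom flange: A = 95 × 22 = 2090.00, centroid at (71.50, 11.00).
web: A = 24 × 120 = 2880.00, centroid at (12.00, 82.00).
top flange: A = 110 × 18 = 1980.00, centroid at (-31.00, 151.00).
ΣA = 6950.00 in²
ΣAx̄ = (2090.00)(71.50) + (2880.00)(12.00) + (1980.00)(-31.00) = 122615.00 in³
ΣAȳ = (2090.00)(11.00) + (2880.00)(82.00) + (1980.00)(151.00) = 558130.00 in³
x̄ = 122615.00 / 6950.00 = 17.64 in
ȳ = 558130.00 / 6950.00 = 80.31 in

x̄ = 17.64 in, ȳ = 80.31 in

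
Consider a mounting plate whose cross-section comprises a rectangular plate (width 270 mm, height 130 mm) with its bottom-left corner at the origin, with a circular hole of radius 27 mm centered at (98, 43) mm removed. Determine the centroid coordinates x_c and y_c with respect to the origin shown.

plate: A = 270 × 130 = 35100.00, centroid at (135.00, 65.00).
hole: A = −π·27² = -2290.22, centroid at (98.00, 43.00).
ΣA = 32809.78 mm², ΣAx_c = 4514058.34 mm³, ΣAy_c = 2183020.50 mm³.
x_c = 4514058.34/32809.78 = 137.58 mm; y_c = 2183020.50/32809.78 = 66.54 mm.

x_c = 137.58 mm, y_c = 66.54 mm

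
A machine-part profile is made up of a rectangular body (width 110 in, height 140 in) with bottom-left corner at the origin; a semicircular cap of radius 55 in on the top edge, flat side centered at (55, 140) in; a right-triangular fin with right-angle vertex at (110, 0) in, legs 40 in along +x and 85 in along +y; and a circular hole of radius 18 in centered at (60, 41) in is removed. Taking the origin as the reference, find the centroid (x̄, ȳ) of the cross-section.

rectangular body: A = 110 × 140 = 15400.00, centroid at (55.00, 70.00).
semicircular top: A = ½π·55² = 4751.66, centroid at (55.00, 163.34).
triangular fin: A = ½·40·85 = 1700.00, centroid at (123.33, 28.33).
hole: A = −π·18² = -1017.88, centroid at (60.00, 41.00).
ΣA = 20833.78 in²
ΣAx̄ = (15400.00)(55.00) + (4751.66)(55.00) + (1700.00)(123.33) + (-1017.88)(60.00) = 1256935.34 in³
ΣAȳ = (15400.00)(70.00) + (4751.66)(163.34) + (1700.00)(28.33) + (-1017.88)(41.00) = 1860582.66 in³
x̄ = 1256935.34 / 20833.78 = 60.33 in
ȳ = 1860582.66 / 20833.78 = 89.31 in

x̄ = 60.33 in, ȳ = 89.31 in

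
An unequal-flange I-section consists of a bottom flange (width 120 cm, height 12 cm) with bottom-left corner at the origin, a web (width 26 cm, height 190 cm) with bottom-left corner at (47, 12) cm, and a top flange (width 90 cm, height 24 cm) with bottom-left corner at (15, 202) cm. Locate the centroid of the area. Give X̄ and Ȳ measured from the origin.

bottom flange: A = 120 × 12 = 1440.00, centroid at (60.00, 6.00).
web: A = 26 × 190 = 4940.00, centroid at (60.00, 107.00).
top flange: A = 90 × 24 = 2160.00, centroid at (60.00, 214.00).
ΣA = 8540.00 cm², ΣAX̄ = 512400.00 cm³, ΣAȲ = 999460.00 cm³.
X̄ = 512400.00/8540.00 = 60.00 cm; Ȳ = 999460.00/8540.00 = 117.03 cm.

X̄ = 60.00 cm, Ȳ = 117.03 cm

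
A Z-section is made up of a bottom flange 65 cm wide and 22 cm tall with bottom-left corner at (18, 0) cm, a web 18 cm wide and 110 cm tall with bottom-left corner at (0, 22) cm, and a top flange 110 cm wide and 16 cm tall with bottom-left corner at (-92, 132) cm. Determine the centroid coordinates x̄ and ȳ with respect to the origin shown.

bottom flange: A = 65 × 22 = 1430.00, centroid at (50.50, 11.00).
web: A = 18 × 110 = 1980.00, centroid at (9.00, 77.00).
top flange: A = 110 × 16 = 1760.00, centroid at (-37.00, 140.00).
ΣA = 5170.00 cm²
ΣAx̄ = (1430.00)(50.50) + (1980.00)(9.00) + (1760.00)(-37.00) = 24915.00 cm³
ΣAȳ = (1430.00)(11.00) + (1980.00)(77.00) + (1760.00)(140.00) = 414590.00 cm³
x̄ = 24915.00 / 5170.00 = 4.82 cm
ȳ = 414590.00 / 5170.00 = 80.19 cm

x̄ = 4.82 cm, ȳ = 80.19 cm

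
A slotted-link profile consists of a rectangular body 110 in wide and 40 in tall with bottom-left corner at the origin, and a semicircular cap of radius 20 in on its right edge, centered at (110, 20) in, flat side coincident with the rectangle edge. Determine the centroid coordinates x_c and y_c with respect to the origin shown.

rectangular body: A = 110 × 40 = 4400.00, centroid at (55.00, 20.00).
semicircular end: A = ½π·20² = 628.32, centroid at (118.49, 20.00).
ΣA = 5028.32 in², ΣAx_c = 316448.37 in³, ΣAy_c = 100566.37 in³.
x_c = 316448.37/5028.32 = 62.93 in; y_c = 100566.37/5028.32 = 20.00 in.

x_c = 62.93 in, y_c = 20.00 in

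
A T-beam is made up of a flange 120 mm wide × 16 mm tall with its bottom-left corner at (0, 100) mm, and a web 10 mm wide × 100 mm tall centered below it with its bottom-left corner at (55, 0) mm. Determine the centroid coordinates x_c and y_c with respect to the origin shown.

Part | A | x̄ᵢ | ȳᵢ | A·x̄ᵢ | A·ȳᵢ
web | 1000.00 | 60.00 | 50.00 | 60000.00 | 50000.00
flange | 1920.00 | 60.00 | 108.00 | 115200.00 | 207360.00
Σ | 2920.00 |  |  | 175200.00 | 257360.00
x_c = 175200.00 / 2920.00 = 60.00 mm
y_c = 257360.00 / 2920.00 = 88.14 mm

x_c = 60.00 mm, y_c = 88.14 mm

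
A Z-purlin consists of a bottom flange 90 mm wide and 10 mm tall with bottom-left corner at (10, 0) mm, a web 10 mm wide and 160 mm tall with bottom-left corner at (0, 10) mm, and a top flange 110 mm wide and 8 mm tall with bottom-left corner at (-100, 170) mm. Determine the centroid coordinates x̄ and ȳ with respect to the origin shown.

x̄ = 5.30 mm, ȳ = 89.24 mm

bottom flange: A = 90 × 10 = 900.00, centroid at (55.00, 5.00).
web: A = 10 × 160 = 1600.00, centroid at (5.00, 90.00).
top flange: A = 110 × 8 = 880.00, centroid at (-45.00, 174.00).
ΣA = 3380.00 mm²
ΣAx̄ = (900.00)(55.00) + (1600.00)(5.00) + (880.00)(-45.00) = 17900.00 mm³
ΣAȳ = (900.00)(5.00) + (1600.00)(90.00) + (880.00)(174.00) = 301620.00 mm³
x̄ = 17900.00 / 3380.00 = 5.30 mm
ȳ = 301620.00 / 3380.00 = 89.24 mm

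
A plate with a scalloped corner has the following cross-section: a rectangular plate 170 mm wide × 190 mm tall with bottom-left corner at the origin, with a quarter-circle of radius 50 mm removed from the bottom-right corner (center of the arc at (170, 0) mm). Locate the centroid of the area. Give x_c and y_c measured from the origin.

x_c = 80.87 mm, y_c = 99.78 mm

Part | A | x̄ᵢ | ȳᵢ | A·x̄ᵢ | A·ȳᵢ
plate | 32300.00 | 85.00 | 95.00 | 2745500.00 | 3068500.00
removed quarter-circle | -1963.50 | 148.78 | 21.22 | -292127.55 | -41666.67
Σ | 30336.50 |  |  | 2453372.45 | 3026833.33
x_c = 2453372.45 / 30336.50 = 80.87 mm
y_c = 3026833.33 / 30336.50 = 99.78 mm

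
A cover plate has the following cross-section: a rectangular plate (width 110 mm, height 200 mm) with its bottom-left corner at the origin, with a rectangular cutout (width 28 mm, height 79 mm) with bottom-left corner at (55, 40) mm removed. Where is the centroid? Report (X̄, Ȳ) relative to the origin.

plate: A = 110 × 200 = 22000.00, centroid at (55.00, 100.00).
hole: A = −(28 × 79) = -2212.00, centroid at (69.00, 79.50).
ΣA = 19788.00 mm²
ΣAX̄ = (22000.00)(55.00) + (-2212.00)(69.00) = 1057372.00 mm³
ΣAȲ = (22000.00)(100.00) + (-2212.00)(79.50) = 2024146.00 mm³
X̄ = 1057372.00 / 19788.00 = 53.44 mm
Ȳ = 2024146.00 / 19788.00 = 102.29 mm

X̄ = 53.44 mm, Ȳ = 102.29 mm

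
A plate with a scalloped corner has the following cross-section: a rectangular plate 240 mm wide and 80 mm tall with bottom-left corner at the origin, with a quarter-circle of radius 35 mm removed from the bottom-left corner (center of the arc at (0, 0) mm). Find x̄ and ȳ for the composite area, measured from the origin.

Part | A | x̄ᵢ | ȳᵢ | A·x̄ᵢ | A·ȳᵢ
plate | 19200.00 | 120.00 | 40.00 | 2304000.00 | 768000.00
removed quarter-circle | -962.11 | 14.85 | 14.85 | -14291.67 | -14291.67
Σ | 18237.89 |  |  | 2289708.33 | 753708.33
x̄ = 2289708.33 / 18237.89 = 125.55 mm
ȳ = 753708.33 / 18237.89 = 41.33 mm

x̄ = 125.55 mm, ȳ = 41.33 mm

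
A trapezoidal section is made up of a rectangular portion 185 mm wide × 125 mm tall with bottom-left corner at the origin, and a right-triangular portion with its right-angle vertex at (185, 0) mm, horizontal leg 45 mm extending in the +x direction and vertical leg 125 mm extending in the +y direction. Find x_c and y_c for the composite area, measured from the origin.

Part | A | x̄ᵢ | ȳᵢ | A·x̄ᵢ | A·ȳᵢ
rectangular portion | 23125.00 | 92.50 | 62.50 | 2139062.50 | 1445312.50
triangular portion | 2812.50 | 200.00 | 41.67 | 562500.00 | 117187.50
Σ | 25937.50 |  |  | 2701562.50 | 1562500.00
x_c = 2701562.50 / 25937.50 = 104.16 mm
y_c = 1562500.00 / 25937.50 = 60.24 mm

x_c = 104.16 mm, y_c = 60.24 mm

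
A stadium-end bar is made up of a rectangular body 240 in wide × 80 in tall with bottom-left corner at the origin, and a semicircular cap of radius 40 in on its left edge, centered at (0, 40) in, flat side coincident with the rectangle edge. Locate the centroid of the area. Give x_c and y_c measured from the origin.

x_c = 104.15 in, y_c = 40.00 in

Part | A | x̄ᵢ | ȳᵢ | A·x̄ᵢ | A·ȳᵢ
rectangular body | 19200.00 | 120.00 | 40.00 | 2304000.00 | 768000.00
semicircular end | 2513.27 | -16.98 | 40.00 | -42666.67 | 100530.96
Σ | 21713.27 |  |  | 2261333.33 | 868530.96
x_c = 2261333.33 / 21713.27 = 104.15 in
y_c = 868530.96 / 21713.27 = 40.00 in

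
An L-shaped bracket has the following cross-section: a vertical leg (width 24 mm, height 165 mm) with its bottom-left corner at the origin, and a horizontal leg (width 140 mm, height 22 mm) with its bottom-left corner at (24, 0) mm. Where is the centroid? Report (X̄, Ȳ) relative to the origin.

Part | A | x̄ᵢ | ȳᵢ | A·x̄ᵢ | A·ȳᵢ
vertical leg | 3960.00 | 12.00 | 82.50 | 47520.00 | 326700.00
horizontal leg | 3080.00 | 94.00 | 11.00 | 289520.00 | 33880.00
Σ | 7040.00 |  |  | 337040.00 | 360580.00
X̄ = 337040.00 / 7040.00 = 47.88 mm
Ȳ = 360580.00 / 7040.00 = 51.22 mm

X̄ = 47.88 mm, Ȳ = 51.22 mm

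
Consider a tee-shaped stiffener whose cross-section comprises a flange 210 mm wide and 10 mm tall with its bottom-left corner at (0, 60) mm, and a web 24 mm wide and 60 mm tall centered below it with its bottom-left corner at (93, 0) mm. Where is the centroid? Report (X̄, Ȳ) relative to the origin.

X̄ = 105.00 mm, Ȳ = 50.76 mm

Part | A | x̄ᵢ | ȳᵢ | A·x̄ᵢ | A·ȳᵢ
web | 1440.00 | 105.00 | 30.00 | 151200.00 | 43200.00
flange | 2100.00 | 105.00 | 65.00 | 220500.00 | 136500.00
Σ | 3540.00 |  |  | 371700.00 | 179700.00
X̄ = 371700.00 / 3540.00 = 105.00 mm
Ȳ = 179700.00 / 3540.00 = 50.76 mm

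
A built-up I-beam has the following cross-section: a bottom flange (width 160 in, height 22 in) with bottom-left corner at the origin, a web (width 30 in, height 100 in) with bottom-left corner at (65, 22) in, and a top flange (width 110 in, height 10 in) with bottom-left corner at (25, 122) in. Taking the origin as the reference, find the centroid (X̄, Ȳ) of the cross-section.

bottom flange: A = 160 × 22 = 3520.00, centroid at (80.00, 11.00).
web: A = 30 × 100 = 3000.00, centroid at (80.00, 72.00).
top flange: A = 110 × 10 = 1100.00, centroid at (80.00, 127.00).
ΣA = 7620.00 in²
ΣAX̄ = (3520.00)(80.00) + (3000.00)(80.00) + (1100.00)(80.00) = 609600.00 in³
ΣAȲ = (3520.00)(11.00) + (3000.00)(72.00) + (1100.00)(127.00) = 394420.00 in³
X̄ = 609600.00 / 7620.00 = 80.00 in
Ȳ = 394420.00 / 7620.00 = 51.76 in

X̄ = 80.00 in, Ȳ = 51.76 in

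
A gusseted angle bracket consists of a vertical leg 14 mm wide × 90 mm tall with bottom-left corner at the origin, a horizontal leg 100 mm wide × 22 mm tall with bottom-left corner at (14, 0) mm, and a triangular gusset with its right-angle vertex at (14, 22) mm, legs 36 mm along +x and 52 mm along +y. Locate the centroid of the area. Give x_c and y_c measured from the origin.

Part | A | x̄ᵢ | ȳᵢ | A·x̄ᵢ | A·ȳᵢ
vertical leg | 1260.00 | 7.00 | 45.00 | 8820.00 | 56700.00
horizontal leg | 2200.00 | 64.00 | 11.00 | 140800.00 | 24200.00
gusset | 936.00 | 26.00 | 39.33 | 24336.00 | 36816.00
Σ | 4396.00 |  |  | 173956.00 | 117716.00
x_c = 173956.00 / 4396.00 = 39.57 mm
y_c = 117716.00 / 4396.00 = 26.78 mm

x_c = 39.57 mm, y_c = 26.78 mm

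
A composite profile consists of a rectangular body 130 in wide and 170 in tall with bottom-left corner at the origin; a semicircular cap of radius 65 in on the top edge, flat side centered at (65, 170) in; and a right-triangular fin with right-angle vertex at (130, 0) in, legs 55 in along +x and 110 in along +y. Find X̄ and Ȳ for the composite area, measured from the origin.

X̄ = 72.94 in, Ȳ = 103.92 in

rectangular body: A = 130 × 170 = 22100.00, centroid at (65.00, 85.00).
semicircular top: A = ½π·65² = 6636.61, centroid at (65.00, 197.59).
triangular fin: A = ½·55·110 = 3025.00, centroid at (148.33, 36.67).
ΣA = 31761.61 in², ΣAX̄ = 2316588.27 in³, ΣAȲ = 3300724.46 in³.
X̄ = 2316588.27/31761.61 = 72.94 in; Ȳ = 3300724.46/31761.61 = 103.92 in.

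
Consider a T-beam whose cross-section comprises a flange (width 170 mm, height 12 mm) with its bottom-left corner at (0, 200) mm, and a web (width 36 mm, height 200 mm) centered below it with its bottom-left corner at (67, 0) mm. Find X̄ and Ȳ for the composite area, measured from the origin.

web: A = 36 × 200 = 7200.00, centroid at (85.00, 100.00).
flange: A = 170 × 12 = 2040.00, centroid at (85.00, 206.00).
ΣA = 9240.00 mm²
ΣAX̄ = (7200.00)(85.00) + (2040.00)(85.00) = 785400.00 mm³
ΣAȲ = (7200.00)(100.00) + (2040.00)(206.00) = 1140240.00 mm³
X̄ = 785400.00 / 9240.00 = 85.00 mm
Ȳ = 1140240.00 / 9240.00 = 123.40 mm

X̄ = 85.00 mm, Ȳ = 123.40 mm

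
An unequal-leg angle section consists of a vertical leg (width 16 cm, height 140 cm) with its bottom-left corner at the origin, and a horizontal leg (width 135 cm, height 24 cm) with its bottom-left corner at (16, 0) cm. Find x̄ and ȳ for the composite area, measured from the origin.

vertical leg: A = 16 × 140 = 2240.00, centroid at (8.00, 70.00).
horizontal leg: A = 135 × 24 = 3240.00, centroid at (83.50, 12.00).
ΣA = 5480.00 cm²
ΣAx̄ = (2240.00)(8.00) + (3240.00)(83.50) = 288460.00 cm³
ΣAȳ = (2240.00)(70.00) + (3240.00)(12.00) = 195680.00 cm³
x̄ = 288460.00 / 5480.00 = 52.64 cm
ȳ = 195680.00 / 5480.00 = 35.71 cm

x̄ = 52.64 cm, ȳ = 35.71 cm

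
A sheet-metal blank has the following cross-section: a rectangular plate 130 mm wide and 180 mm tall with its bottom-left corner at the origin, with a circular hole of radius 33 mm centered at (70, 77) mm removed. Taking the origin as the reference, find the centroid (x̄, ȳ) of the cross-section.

plate: A = 130 × 180 = 23400.00, centroid at (65.00, 90.00).
hole: A = −π·33² = -3421.19, centroid at (70.00, 77.00).
ΣA = 19978.81 mm²
ΣAx̄ = (23400.00)(65.00) + (-3421.19)(70.00) = 1281516.39 mm³
ΣAȳ = (23400.00)(90.00) + (-3421.19)(77.00) = 1842568.03 mm³
x̄ = 1281516.39 / 19978.81 = 64.14 mm
ȳ = 1842568.03 / 19978.81 = 92.23 mm

x̄ = 64.14 mm, ȳ = 92.23 mm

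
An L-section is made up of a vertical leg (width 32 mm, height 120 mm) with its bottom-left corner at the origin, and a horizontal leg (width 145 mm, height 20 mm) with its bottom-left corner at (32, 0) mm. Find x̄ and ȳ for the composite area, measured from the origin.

x̄ = 54.08 mm, ȳ = 38.49 mm

Part | A | x̄ᵢ | ȳᵢ | A·x̄ᵢ | A·ȳᵢ
vertical leg | 3840.00 | 16.00 | 60.00 | 61440.00 | 230400.00
horizontal leg | 2900.00 | 104.50 | 10.00 | 303050.00 | 29000.00
Σ | 6740.00 |  |  | 364490.00 | 259400.00
x̄ = 364490.00 / 6740.00 = 54.08 mm
ȳ = 259400.00 / 6740.00 = 38.49 mm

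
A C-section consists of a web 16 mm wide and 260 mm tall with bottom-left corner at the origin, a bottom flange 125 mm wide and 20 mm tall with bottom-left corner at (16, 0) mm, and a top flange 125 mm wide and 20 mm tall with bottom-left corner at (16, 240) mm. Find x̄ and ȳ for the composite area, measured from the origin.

x̄ = 46.48 mm, ȳ = 130.00 mm

web: A = 16 × 260 = 4160.00, centroid at (8.00, 130.00).
bottom flange: A = 125 × 20 = 2500.00, centroid at (78.50, 10.00).
top flange: A = 125 × 20 = 2500.00, centroid at (78.50, 250.00).
ΣA = 9160.00 mm²
ΣAx̄ = (4160.00)(8.00) + (2500.00)(78.50) + (2500.00)(78.50) = 425780.00 mm³
ΣAȳ = (4160.00)(130.00) + (2500.00)(10.00) + (2500.00)(250.00) = 1190800.00 mm³
x̄ = 425780.00 / 9160.00 = 46.48 mm
ȳ = 1190800.00 / 9160.00 = 130.00 mm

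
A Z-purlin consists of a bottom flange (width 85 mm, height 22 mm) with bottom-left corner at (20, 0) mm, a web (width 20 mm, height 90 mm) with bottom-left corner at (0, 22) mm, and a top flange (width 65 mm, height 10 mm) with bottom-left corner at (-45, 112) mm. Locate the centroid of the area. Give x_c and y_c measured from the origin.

x_c = 29.34 mm, y_c = 50.28 mm

bottom flange: A = 85 × 22 = 1870.00, centroid at (62.50, 11.00).
web: A = 20 × 90 = 1800.00, centroid at (10.00, 67.00).
top flange: A = 65 × 10 = 650.00, centroid at (-12.50, 117.00).
ΣA = 4320.00 mm²
ΣAx_c = (1870.00)(62.50) + (1800.00)(10.00) + (650.00)(-12.50) = 126750.00 mm³
ΣAy_c = (1870.00)(11.00) + (1800.00)(67.00) + (650.00)(117.00) = 217220.00 mm³
x_c = 126750.00 / 4320.00 = 29.34 mm
y_c = 217220.00 / 4320.00 = 50.28 mm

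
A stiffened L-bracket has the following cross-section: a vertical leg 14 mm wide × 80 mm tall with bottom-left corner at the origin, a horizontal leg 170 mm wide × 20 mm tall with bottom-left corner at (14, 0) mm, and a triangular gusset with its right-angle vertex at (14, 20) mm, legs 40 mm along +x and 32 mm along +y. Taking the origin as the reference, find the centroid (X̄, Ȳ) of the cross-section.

vertical leg: A = 14 × 80 = 1120.00, centroid at (7.00, 40.00).
horizontal leg: A = 170 × 20 = 3400.00, centroid at (99.00, 10.00).
gusset: A = ½·40·32 = 640.00, centroid at (27.33, 30.67).
ΣA = 5160.00 mm², ΣAX̄ = 361933.33 mm³, ΣAȲ = 98426.67 mm³.
X̄ = 361933.33/5160.00 = 70.14 mm; Ȳ = 98426.67/5160.00 = 19.07 mm.

X̄ = 70.14 mm, Ȳ = 19.07 mm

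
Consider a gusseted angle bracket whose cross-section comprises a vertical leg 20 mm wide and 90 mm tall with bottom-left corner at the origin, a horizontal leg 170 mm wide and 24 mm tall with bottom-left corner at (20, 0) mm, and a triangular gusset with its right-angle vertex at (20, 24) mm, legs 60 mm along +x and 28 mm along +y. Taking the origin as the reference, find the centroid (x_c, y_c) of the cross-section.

x_c = 71.43 mm, y_c = 23.51 mm

vertical leg: A = 20 × 90 = 1800.00, centroid at (10.00, 45.00).
horizontal leg: A = 170 × 24 = 4080.00, centroid at (105.00, 12.00).
gusset: A = ½·60·28 = 840.00, centroid at (40.00, 33.33).
ΣA = 6720.00 mm²
ΣAx_c = (1800.00)(10.00) + (4080.00)(105.00) + (840.00)(40.00) = 480000.00 mm³
ΣAy_c = (1800.00)(45.00) + (4080.00)(12.00) + (840.00)(33.33) = 157960.00 mm³
x_c = 480000.00 / 6720.00 = 71.43 mm
y_c = 157960.00 / 6720.00 = 23.51 mm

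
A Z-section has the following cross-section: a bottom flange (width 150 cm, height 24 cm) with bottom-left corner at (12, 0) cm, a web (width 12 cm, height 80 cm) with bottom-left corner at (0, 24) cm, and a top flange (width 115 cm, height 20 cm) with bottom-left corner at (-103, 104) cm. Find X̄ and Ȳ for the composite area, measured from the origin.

bottom flange: A = 150 × 24 = 3600.00, centroid at (87.00, 12.00).
web: A = 12 × 80 = 960.00, centroid at (6.00, 64.00).
top flange: A = 115 × 20 = 2300.00, centroid at (-45.50, 114.00).
ΣA = 6860.00 cm², ΣAX̄ = 214310.00 cm³, ΣAȲ = 366840.00 cm³.
X̄ = 214310.00/6860.00 = 31.24 cm; Ȳ = 366840.00/6860.00 = 53.48 cm.

X̄ = 31.24 cm, Ȳ = 53.48 cm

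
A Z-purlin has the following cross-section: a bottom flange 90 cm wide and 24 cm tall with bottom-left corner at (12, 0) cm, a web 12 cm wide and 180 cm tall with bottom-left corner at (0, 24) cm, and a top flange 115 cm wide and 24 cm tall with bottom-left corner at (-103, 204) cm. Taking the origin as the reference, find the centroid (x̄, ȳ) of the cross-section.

bottom flange: A = 90 × 24 = 2160.00, centroid at (57.00, 12.00).
web: A = 12 × 180 = 2160.00, centroid at (6.00, 114.00).
top flange: A = 115 × 24 = 2760.00, centroid at (-45.50, 216.00).
ΣA = 7080.00 cm²
ΣAx̄ = (2160.00)(57.00) + (2160.00)(6.00) + (2760.00)(-45.50) = 10500.00 cm³
ΣAȳ = (2160.00)(12.00) + (2160.00)(114.00) + (2760.00)(216.00) = 868320.00 cm³
x̄ = 10500.00 / 7080.00 = 1.48 cm
ȳ = 868320.00 / 7080.00 = 122.64 cm

x̄ = 1.48 cm, ȳ = 122.64 cm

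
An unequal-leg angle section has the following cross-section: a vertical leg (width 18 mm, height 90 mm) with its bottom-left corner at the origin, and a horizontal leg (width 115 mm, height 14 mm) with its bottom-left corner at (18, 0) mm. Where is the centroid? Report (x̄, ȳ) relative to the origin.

vertical leg: A = 18 × 90 = 1620.00, centroid at (9.00, 45.00).
horizontal leg: A = 115 × 14 = 1610.00, centroid at (75.50, 7.00).
ΣA = 3230.00 mm²
ΣAx̄ = (1620.00)(9.00) + (1610.00)(75.50) = 136135.00 mm³
ΣAȳ = (1620.00)(45.00) + (1610.00)(7.00) = 84170.00 mm³
x̄ = 136135.00 / 3230.00 = 42.15 mm
ȳ = 84170.00 / 3230.00 = 26.06 mm

x̄ = 42.15 mm, ȳ = 26.06 mm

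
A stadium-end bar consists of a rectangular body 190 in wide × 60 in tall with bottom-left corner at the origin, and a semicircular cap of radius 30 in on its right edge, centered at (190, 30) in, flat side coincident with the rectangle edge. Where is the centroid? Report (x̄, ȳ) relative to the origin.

x̄ = 106.89 in, ȳ = 30.00 in

rectangular body: A = 190 × 60 = 11400.00, centroid at (95.00, 30.00).
semicircular end: A = ½π·30² = 1413.72, centroid at (202.73, 30.00).
ΣA = 12813.72 in²
ΣAx̄ = (11400.00)(95.00) + (1413.72)(202.73) = 1369606.17 in³
ΣAȳ = (11400.00)(30.00) + (1413.72)(30.00) = 384411.50 in³
x̄ = 1369606.17 / 12813.72 = 106.89 in
ȳ = 384411.50 / 12813.72 = 30.00 in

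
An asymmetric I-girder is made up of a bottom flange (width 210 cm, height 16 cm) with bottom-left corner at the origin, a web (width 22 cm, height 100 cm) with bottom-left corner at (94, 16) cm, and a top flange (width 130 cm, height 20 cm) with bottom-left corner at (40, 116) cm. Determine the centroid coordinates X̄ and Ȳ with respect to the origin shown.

X̄ = 105.00 cm, Ȳ = 61.24 cm

Part | A | x̄ᵢ | ȳᵢ | A·x̄ᵢ | A·ȳᵢ
bottom flange | 3360.00 | 105.00 | 8.00 | 352800.00 | 26880.00
web | 2200.00 | 105.00 | 66.00 | 231000.00 | 145200.00
top flange | 2600.00 | 105.00 | 126.00 | 273000.00 | 327600.00
Σ | 8160.00 |  |  | 856800.00 | 499680.00
X̄ = 856800.00 / 8160.00 = 105.00 cm
Ȳ = 499680.00 / 8160.00 = 61.24 cm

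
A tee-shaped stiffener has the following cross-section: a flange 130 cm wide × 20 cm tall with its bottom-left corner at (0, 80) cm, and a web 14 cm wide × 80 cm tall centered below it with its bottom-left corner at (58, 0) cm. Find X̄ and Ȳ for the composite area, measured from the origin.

web: A = 14 × 80 = 1120.00, centroid at (65.00, 40.00).
flange: A = 130 × 20 = 2600.00, centroid at (65.00, 90.00).
ΣA = 3720.00 cm², ΣAX̄ = 241800.00 cm³, ΣAȲ = 278800.00 cm³.
X̄ = 241800.00/3720.00 = 65.00 cm; Ȳ = 278800.00/3720.00 = 74.95 cm.

X̄ = 65.00 cm, Ȳ = 74.95 cm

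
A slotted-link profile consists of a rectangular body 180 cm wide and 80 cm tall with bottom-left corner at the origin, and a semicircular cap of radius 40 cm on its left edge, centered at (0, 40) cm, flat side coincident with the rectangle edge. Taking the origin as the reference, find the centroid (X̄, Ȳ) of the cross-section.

X̄ = 74.10 cm, Ȳ = 40.00 cm

rectangular body: A = 180 × 80 = 14400.00, centroid at (90.00, 40.00).
semicircular end: A = ½π·40² = 2513.27, centroid at (-16.98, 40.00).
ΣA = 16913.27 cm², ΣAX̄ = 1253333.33 cm³, ΣAȲ = 676530.96 cm³.
X̄ = 1253333.33/16913.27 = 74.10 cm; Ȳ = 676530.96/16913.27 = 40.00 cm.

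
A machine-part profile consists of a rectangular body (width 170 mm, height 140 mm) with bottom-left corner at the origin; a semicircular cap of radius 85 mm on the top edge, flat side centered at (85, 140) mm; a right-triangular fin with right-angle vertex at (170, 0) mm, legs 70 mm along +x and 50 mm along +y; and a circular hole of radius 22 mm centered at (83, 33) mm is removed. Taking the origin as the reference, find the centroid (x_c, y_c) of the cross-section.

x_c = 90.44 mm, y_c = 102.98 mm

Part | A | x̄ᵢ | ȳᵢ | A·x̄ᵢ | A·ȳᵢ
rectangular body | 23800.00 | 85.00 | 70.00 | 2023000.00 | 1666000.00
semicircular top | 11349.00 | 85.00 | 176.08 | 964665.29 | 1998277.15
triangular fin | 1750.00 | 193.33 | 16.67 | 338333.33 | 29166.67
hole | -1520.53 | 83.00 | 33.00 | -126204.06 | -50177.52
Σ | 35378.47 |  |  | 3199794.57 | 3643266.30
x_c = 3199794.57 / 35378.47 = 90.44 mm
y_c = 3643266.30 / 35378.47 = 102.98 mm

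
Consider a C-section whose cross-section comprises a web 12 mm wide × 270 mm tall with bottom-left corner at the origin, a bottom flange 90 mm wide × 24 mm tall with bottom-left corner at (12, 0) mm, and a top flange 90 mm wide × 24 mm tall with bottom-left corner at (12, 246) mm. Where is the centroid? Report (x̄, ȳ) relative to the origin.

Part | A | x̄ᵢ | ȳᵢ | A·x̄ᵢ | A·ȳᵢ
web | 3240.00 | 6.00 | 135.00 | 19440.00 | 437400.00
bottom flange | 2160.00 | 57.00 | 12.00 | 123120.00 | 25920.00
top flange | 2160.00 | 57.00 | 258.00 | 123120.00 | 557280.00
Σ | 7560.00 |  |  | 265680.00 | 1020600.00
x̄ = 265680.00 / 7560.00 = 35.14 mm
ȳ = 1020600.00 / 7560.00 = 135.00 mm

x̄ = 35.14 mm, ȳ = 135.00 mm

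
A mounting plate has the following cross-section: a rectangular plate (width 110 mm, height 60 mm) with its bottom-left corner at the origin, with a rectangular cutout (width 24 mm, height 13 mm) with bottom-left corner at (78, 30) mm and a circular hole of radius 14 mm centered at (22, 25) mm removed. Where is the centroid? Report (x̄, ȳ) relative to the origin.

plate: A = 110 × 60 = 6600.00, centroid at (55.00, 30.00).
hole 1: A = −(24 × 13) = -312.00, centroid at (90.00, 36.50).
hole 2: A = −π·14² = -615.75, centroid at (22.00, 25.00).
ΣA = 5672.25 mm²
ΣAx̄ = (6600.00)(55.00) + (-312.00)(90.00) + (-615.75)(22.00) = 321373.45 mm³
ΣAȳ = (6600.00)(30.00) + (-312.00)(36.50) + (-615.75)(25.00) = 171218.20 mm³
x̄ = 321373.45 / 5672.25 = 56.66 mm
ȳ = 171218.20 / 5672.25 = 30.19 mm

x̄ = 56.66 mm, ȳ = 30.19 mm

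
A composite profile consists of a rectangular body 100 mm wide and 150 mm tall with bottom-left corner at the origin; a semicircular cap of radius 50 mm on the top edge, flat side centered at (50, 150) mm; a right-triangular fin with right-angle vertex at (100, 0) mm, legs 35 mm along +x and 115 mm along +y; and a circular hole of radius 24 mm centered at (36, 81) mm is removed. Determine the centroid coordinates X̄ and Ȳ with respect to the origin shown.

X̄ = 57.81 mm, Ȳ = 90.33 mm

rectangular body: A = 100 × 150 = 15000.00, centroid at (50.00, 75.00).
semicircular top: A = ½π·50² = 3926.99, centroid at (50.00, 171.22).
triangular fin: A = ½·35·115 = 2012.50, centroid at (111.67, 38.33).
hole: A = −π·24² = -1809.56, centroid at (36.00, 81.00).
ΣA = 19129.93 mm²
ΣAX̄ = (15000.00)(50.00) + (3926.99)(50.00) + (2012.50)(111.67) + (-1809.56)(36.00) = 1105934.64 mm³
ΣAȲ = (15000.00)(75.00) + (3926.99)(171.22) + (2012.50)(38.33) + (-1809.56)(81.00) = 1727953.64 mm³
X̄ = 1105934.64 / 19129.93 = 57.81 mm
Ȳ = 1727953.64 / 19129.93 = 90.33 mm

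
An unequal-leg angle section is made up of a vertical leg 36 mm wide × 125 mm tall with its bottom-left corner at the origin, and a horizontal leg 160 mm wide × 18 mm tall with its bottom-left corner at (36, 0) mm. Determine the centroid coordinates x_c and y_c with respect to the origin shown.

x_c = 56.24 mm, y_c = 41.62 mm

vertical leg: A = 36 × 125 = 4500.00, centroid at (18.00, 62.50).
horizontal leg: A = 160 × 18 = 2880.00, centroid at (116.00, 9.00).
ΣA = 7380.00 mm²
ΣAx_c = (4500.00)(18.00) + (2880.00)(116.00) = 415080.00 mm³
ΣAy_c = (4500.00)(62.50) + (2880.00)(9.00) = 307170.00 mm³
x_c = 415080.00 / 7380.00 = 56.24 mm
y_c = 307170.00 / 7380.00 = 41.62 mm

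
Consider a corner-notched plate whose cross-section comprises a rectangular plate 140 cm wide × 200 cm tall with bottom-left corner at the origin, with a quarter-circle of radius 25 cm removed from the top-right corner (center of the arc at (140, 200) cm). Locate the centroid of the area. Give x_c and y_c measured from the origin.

x_c = 68.94 cm, y_c = 98.40 cm

plate: A = 140 × 200 = 28000.00, centroid at (70.00, 100.00).
removed quarter-circle: A = −¼π·25² = -490.87, centroid at (129.39, 189.39).
ΣA = 27509.13 cm²
ΣAx_c = (28000.00)(70.00) + (-490.87)(129.39) = 1896485.99 cm³
ΣAy_c = (28000.00)(100.00) + (-490.87)(189.39) = 2707033.56 cm³
x_c = 1896485.99 / 27509.13 = 68.94 cm
y_c = 2707033.56 / 27509.13 = 98.40 cm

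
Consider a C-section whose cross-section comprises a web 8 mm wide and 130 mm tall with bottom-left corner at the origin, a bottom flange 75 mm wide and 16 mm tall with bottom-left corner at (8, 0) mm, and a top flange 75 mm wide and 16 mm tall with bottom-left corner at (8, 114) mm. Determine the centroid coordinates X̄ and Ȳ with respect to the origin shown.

X̄ = 32.95 mm, Ȳ = 65.00 mm

web: A = 8 × 130 = 1040.00, centroid at (4.00, 65.00).
bottom flange: A = 75 × 16 = 1200.00, centroid at (45.50, 8.00).
top flange: A = 75 × 16 = 1200.00, centroid at (45.50, 122.00).
ΣA = 3440.00 mm²
ΣAX̄ = (1040.00)(4.00) + (1200.00)(45.50) + (1200.00)(45.50) = 113360.00 mm³
ΣAȲ = (1040.00)(65.00) + (1200.00)(8.00) + (1200.00)(122.00) = 223600.00 mm³
X̄ = 113360.00 / 3440.00 = 32.95 mm
Ȳ = 223600.00 / 3440.00 = 65.00 mm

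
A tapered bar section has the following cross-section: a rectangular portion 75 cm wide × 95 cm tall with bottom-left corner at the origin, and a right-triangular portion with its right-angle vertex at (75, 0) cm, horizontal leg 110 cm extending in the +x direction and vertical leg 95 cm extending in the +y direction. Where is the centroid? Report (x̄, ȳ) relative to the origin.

rectangular portion: A = 75 × 95 = 7125.00, centroid at (37.50, 47.50).
triangular portion: A = ½·110·95 = 5225.00, centroid at (111.67, 31.67).
ΣA = 12350.00 cm²
ΣAx̄ = (7125.00)(37.50) + (5225.00)(111.67) = 850645.83 cm³
ΣAȳ = (7125.00)(47.50) + (5225.00)(31.67) = 503895.83 cm³
x̄ = 850645.83 / 12350.00 = 68.88 cm
ȳ = 503895.83 / 12350.00 = 40.80 cm

x̄ = 68.88 cm, ȳ = 40.80 cm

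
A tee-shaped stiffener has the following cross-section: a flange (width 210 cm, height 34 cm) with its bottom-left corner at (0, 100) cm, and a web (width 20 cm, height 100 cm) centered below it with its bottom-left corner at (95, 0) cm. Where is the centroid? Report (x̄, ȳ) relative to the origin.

web: A = 20 × 100 = 2000.00, centroid at (105.00, 50.00).
flange: A = 210 × 34 = 7140.00, centroid at (105.00, 117.00).
ΣA = 9140.00 cm²
ΣAx̄ = (2000.00)(105.00) + (7140.00)(105.00) = 959700.00 cm³
ΣAȳ = (2000.00)(50.00) + (7140.00)(117.00) = 935380.00 cm³
x̄ = 959700.00 / 9140.00 = 105.00 cm
ȳ = 935380.00 / 9140.00 = 102.34 cm

x̄ = 105.00 cm, ȳ = 102.34 cm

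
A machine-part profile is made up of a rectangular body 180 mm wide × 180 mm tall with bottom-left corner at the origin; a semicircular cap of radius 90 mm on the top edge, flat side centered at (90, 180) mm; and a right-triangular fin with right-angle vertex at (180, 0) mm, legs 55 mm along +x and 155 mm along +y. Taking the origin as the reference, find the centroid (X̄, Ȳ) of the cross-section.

X̄ = 99.35 mm, Ȳ = 119.72 mm

Part | A | x̄ᵢ | ȳᵢ | A·x̄ᵢ | A·ȳᵢ
rectangular body | 32400.00 | 90.00 | 90.00 | 2916000.00 | 2916000.00
semicircular top | 12723.45 | 90.00 | 218.20 | 1145110.52 | 2776221.04
triangular fin | 4262.50 | 198.33 | 51.67 | 845395.83 | 220229.17
Σ | 49385.95 |  |  | 4906506.36 | 5912450.21
X̄ = 4906506.36 / 49385.95 = 99.35 mm
Ȳ = 5912450.21 / 49385.95 = 119.72 mm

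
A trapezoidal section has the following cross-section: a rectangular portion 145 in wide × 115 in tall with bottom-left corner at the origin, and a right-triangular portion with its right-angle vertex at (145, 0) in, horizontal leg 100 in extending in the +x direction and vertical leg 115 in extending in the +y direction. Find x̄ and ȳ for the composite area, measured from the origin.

x̄ = 99.64 in, ȳ = 52.59 in

rectangular portion: A = 145 × 115 = 16675.00, centroid at (72.50, 57.50).
triangular portion: A = ½·100·115 = 5750.00, centroid at (178.33, 38.33).
ΣA = 22425.00 in²
ΣAx̄ = (16675.00)(72.50) + (5750.00)(178.33) = 2234354.17 in³
ΣAȳ = (16675.00)(57.50) + (5750.00)(38.33) = 1179229.17 in³
x̄ = 2234354.17 / 22425.00 = 99.64 in
ȳ = 1179229.17 / 22425.00 = 52.59 in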